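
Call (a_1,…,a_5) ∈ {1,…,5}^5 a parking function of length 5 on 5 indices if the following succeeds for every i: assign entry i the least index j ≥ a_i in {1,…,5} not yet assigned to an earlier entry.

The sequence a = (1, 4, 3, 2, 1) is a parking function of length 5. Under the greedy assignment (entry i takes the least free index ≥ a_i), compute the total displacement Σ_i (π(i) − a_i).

4

Σπ(i) = 1+…+5 = 15; Σa = 1+4+3+2+1 = 11; disp = 15−11 = 4.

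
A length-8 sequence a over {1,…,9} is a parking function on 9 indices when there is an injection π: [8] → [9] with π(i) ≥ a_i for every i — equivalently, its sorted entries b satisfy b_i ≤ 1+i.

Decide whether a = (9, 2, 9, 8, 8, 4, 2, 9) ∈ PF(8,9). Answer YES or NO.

NO

Rearranged: b = (2, 2, 4, 8, 8, 9, 9, 9).
  b_1=2 ≤ 2
  b_2=2 ≤ 3
  b_3=4 ≤ 4
  b_4=8 > 5
  fails at i=4 ⇒ NO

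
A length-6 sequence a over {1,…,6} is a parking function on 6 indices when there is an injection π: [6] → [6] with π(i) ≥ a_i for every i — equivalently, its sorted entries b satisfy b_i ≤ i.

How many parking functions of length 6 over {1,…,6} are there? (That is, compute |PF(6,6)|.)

16807

|PF| = (7−6)·7^(6−1) = 1·16807 = 16807
One tuple (2,4,5,2,1,3) → sorted (1,2,2,3,4,5): b_i ≤ i ∀i, a PF.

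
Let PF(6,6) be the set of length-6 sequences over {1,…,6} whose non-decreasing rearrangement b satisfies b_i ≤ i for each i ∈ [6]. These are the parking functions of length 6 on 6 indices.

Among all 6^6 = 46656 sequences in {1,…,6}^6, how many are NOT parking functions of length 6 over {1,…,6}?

Count = (6+1−6)·(6+1)^{6−1} = 1 · 16807 = 16807 (Konheim–Weiss)
Example (3,3,3,4,6,4) → sorted (3,3,3,4,4,6): b_1=3>1, not a PF.
6^6 − 16807 = 46656 − 16807 = 29849

29849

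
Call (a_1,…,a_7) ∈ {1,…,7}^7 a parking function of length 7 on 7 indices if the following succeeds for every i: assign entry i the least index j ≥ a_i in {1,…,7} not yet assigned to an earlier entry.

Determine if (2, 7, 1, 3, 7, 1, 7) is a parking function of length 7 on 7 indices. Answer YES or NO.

NO

Order a: b = (1, 1, 2, 3, 7, 7, 7).
  b_1=1 ≤ 1
  b_2=1 ≤ 2
  b_3=2 ≤ 3
  b_4=3 ≤ 4
  b_5=7 > 5
  fails at i=5 ⇒ NO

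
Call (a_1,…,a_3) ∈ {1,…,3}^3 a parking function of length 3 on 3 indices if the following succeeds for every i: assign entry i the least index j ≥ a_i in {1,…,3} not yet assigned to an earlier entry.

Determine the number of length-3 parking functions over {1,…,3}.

16

Count = 1·4^2 = 1×16 = 16 [KW]
One tuple (1,2,3) → sorted (1,2,3): b_i ≤ i ∀i, a PF.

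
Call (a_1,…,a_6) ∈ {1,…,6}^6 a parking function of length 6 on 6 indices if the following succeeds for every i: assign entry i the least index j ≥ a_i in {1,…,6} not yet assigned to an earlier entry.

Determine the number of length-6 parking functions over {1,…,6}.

#PF = (7−6)·7^(6−1) = 1·16807 = 16807
One tuple (3,2,6,4,2,1) → sorted (1,2,2,3,4,6): b_i ≤ i ∀i, a PF.

16807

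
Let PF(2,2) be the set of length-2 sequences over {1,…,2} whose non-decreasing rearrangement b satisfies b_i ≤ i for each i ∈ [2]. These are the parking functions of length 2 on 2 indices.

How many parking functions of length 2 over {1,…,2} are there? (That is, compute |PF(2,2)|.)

Count = (2+1−2)·(2+1)^{2−1} = 1 · 3 = 3 (Pollak)
Check (1,1) → sorted (1,1): b_i ≤ i ∀i, a PF.

3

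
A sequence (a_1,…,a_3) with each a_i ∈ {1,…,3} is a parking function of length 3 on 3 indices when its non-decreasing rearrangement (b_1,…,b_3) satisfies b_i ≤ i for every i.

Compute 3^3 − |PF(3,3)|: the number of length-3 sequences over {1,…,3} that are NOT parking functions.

11

Count = (3−3+1)·(3+1)^(3−1) = 1·16 = 16 [KW]
Example (3,3,3) → sorted (3,3,3): b_1=3>1, not a PF.
Total 27; non-PF = 27−16 = 11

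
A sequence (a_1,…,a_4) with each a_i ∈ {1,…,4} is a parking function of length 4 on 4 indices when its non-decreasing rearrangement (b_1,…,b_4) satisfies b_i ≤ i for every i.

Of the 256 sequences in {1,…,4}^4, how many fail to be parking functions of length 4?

131

|PF| = (5−4)·5^(4−1) = 1·125 = 125
One tuple (4,3,2,4) → sorted (2,3,4,4): b_1=2>1, not a PF.
Total 256; non-PF = 256−125 = 131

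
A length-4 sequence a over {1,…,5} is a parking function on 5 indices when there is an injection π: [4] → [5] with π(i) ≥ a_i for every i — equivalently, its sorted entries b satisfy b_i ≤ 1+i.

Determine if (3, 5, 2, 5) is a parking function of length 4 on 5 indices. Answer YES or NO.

Sorted: b = (2, 3, 5, 5).
  b_1=2 ≤ 2
  b_2=3 ≤ 3
  b_3=5 > 4
  fails at i=3 ⇒ NO

NO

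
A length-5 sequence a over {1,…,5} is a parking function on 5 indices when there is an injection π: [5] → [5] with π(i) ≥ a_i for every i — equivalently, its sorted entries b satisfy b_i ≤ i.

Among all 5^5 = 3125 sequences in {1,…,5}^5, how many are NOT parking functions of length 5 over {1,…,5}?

#PF = (6−5)·6^(5−1) = 1·1296 = 1296
E.g. (4,1,2,5,5) → sorted (1,2,4,5,5): b_3=4>3, not a PF.
5^5 − 1296 = 3125 − 1296 = 1829

1829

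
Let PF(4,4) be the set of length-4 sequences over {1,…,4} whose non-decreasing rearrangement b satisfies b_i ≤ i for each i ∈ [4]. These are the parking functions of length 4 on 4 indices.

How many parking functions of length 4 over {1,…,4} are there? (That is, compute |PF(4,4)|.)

#PF = 1·5^3 = 1 · 125 = 125 (Konheim–Weiss)
Example (1,2,2,3) → sorted (1,2,2,3): b_i ≤ i ∀i, a PF.

125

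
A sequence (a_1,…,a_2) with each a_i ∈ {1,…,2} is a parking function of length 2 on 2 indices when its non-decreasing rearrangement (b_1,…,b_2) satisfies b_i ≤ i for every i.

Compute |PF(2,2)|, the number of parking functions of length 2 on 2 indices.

Count = (2−2+1)·(2+1)^(2−1) = 1 · 3 = 3 [KW]
E.g. (2,1) → sorted (1,2): b_i ≤ i ∀i, a PF.

3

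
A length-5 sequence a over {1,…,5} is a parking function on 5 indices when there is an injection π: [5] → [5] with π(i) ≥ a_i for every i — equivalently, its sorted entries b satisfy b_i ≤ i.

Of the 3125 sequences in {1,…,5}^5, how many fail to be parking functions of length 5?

|PF(5,5)| = (5−5+1)·(5+1)^(5−1) = 1·1296 = 1296 [KW]
One tuple (4,1,5,5,5) → sorted (1,4,5,5,5): b_2=4>2, not a PF.
So 3125 − 1296 = 1829 fail.

1829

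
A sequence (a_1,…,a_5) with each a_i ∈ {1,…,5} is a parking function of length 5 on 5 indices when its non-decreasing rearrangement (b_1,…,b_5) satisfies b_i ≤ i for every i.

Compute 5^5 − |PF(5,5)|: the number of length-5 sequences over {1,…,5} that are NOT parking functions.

|PF| = (6−5)·6^(5−1) = 1·1296 = 1296 [KW]
Check (4,5,1,4,5) → sorted (1,4,4,5,5): b_2=4>2, not a PF.
Total 3125; non-PF = 3125−1296 = 1829

1829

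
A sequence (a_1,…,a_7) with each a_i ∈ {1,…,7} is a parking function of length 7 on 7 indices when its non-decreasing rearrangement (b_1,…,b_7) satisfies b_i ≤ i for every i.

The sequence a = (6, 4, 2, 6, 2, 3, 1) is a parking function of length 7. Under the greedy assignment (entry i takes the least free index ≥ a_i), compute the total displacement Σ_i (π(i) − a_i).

Σπ(i) = 1+…+7 = 28; Σa = 6+4+2+6+2+3+1 = 24; disp = 28−24 = 4.

4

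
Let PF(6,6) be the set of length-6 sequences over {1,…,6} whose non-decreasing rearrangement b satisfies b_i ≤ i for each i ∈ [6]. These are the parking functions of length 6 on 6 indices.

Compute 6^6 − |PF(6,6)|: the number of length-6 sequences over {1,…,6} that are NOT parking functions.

29849

|PF(6,6)| = (6+1−6)·(6+1)^{6−1} = 1·16807 = 16807 [KW]
One tuple (4,3,5,5,4,4) → sorted (3,4,4,4,5,5): b_1=3>1, not a PF.
So 46656 − 16807 = 29849 fail.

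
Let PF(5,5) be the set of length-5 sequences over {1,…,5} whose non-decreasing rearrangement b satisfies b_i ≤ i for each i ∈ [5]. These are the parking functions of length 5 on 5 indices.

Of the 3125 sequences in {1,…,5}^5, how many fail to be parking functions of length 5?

#PF = (6−5)·6^(5−1) = 1 · 1296 = 1296 (Konheim–Weiss)
One tuple (4,5,5,5,4) → sorted (4,4,5,5,5): b_1=4>1, not a PF.
5^5 − 1296 = 3125 − 1296 = 1829

1829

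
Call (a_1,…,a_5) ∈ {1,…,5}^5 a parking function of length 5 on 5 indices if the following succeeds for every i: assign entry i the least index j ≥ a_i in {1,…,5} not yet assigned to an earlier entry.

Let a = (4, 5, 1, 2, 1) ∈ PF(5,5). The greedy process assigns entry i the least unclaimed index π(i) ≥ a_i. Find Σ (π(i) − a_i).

Σπ(i) = 1+…+5 = 15; Σa = 4+5+1+2+1 = 13; disp = 15−13 = 2.

2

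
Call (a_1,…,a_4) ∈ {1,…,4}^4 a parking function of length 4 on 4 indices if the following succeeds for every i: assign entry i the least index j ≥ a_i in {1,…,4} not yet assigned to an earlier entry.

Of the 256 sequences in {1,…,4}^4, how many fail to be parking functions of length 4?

#PF = (5−4)·5^(4−1) = 1 · 125 = 125
Example (4,4,3,4) → sorted (3,4,4,4): b_1=3>1, not a PF.
Total 256; non-PF = 256−125 = 131

131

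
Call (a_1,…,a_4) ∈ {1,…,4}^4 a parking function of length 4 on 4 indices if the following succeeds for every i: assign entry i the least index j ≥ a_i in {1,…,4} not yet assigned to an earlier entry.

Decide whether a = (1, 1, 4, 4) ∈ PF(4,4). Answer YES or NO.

NO

Order a: b = (1, 1, 4, 4).
  b_1=1 ≤ 1
  b_2=1 ≤ 2
  b_3=4 > 3
  fails at i=3 ⇒ NO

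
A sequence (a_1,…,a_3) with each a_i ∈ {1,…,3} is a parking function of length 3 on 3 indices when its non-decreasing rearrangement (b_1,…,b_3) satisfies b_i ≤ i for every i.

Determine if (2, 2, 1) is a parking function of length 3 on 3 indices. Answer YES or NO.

Rearranged: b = (1, 2, 2).
  b_1=1 ≤ 1
  b_2=2 ≤ 2
  b_3=2 ≤ 3
All bounds hold ⇒ YES

YES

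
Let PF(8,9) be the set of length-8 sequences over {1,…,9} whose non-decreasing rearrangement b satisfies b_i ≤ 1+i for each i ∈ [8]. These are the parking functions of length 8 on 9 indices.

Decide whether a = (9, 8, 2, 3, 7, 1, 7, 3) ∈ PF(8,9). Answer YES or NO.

NO

Rearranged: b = (1, 2, 3, 3, 7, 7, 8, 9).
  b_1=1 ≤ 2
  b_2=2 ≤ 3
  b_3=3 ≤ 4
  b_4=3 ≤ 5
  b_5=7 > 6
  fails at i=5 ⇒ NO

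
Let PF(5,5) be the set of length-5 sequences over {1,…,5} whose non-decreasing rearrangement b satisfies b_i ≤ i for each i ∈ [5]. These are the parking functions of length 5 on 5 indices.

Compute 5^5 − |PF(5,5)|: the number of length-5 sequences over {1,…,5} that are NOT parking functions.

#PF = 1·6^4 = 1×1296 = 1296
E.g. (4,5,5,2,2) → sorted (2,2,4,5,5): b_1=2>1, not a PF.
Total 3125; non-PF = 3125−1296 = 1829

1829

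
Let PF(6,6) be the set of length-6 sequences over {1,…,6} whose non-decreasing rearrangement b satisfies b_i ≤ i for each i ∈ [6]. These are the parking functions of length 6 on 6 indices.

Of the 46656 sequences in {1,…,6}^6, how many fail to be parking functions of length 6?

29849

#PF = (6+1−6)·(6+1)^{6−1} = 1 · 16807 = 16807
Example (6,4,6,6,4,2) → sorted (2,4,4,6,6,6): b_1=2>1, not a PF.
So 46656 − 16807 = 29849 fail.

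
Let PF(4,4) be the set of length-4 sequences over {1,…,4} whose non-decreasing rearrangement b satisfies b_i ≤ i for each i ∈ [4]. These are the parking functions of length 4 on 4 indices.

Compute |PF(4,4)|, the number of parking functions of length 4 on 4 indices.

Count = (4−4+1)·(4+1)^(4−1) = 1×125 = 125 (Pollak)
One tuple (1,3,2,4) → sorted (1,2,3,4): b_i ≤ i ∀i, a PF.

125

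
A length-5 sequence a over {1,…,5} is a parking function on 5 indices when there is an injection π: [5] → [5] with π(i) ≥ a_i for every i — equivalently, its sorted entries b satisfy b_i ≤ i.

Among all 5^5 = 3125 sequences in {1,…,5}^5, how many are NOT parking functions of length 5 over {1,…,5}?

1829

|PF(5,5)| = (5−5+1)·(5+1)^(5−1) = 1 · 1296 = 1296 [KW]
One tuple (4,1,5,3,5) → sorted (1,3,4,5,5): b_2=3>2, not a PF.
Total 3125; non-PF = 3125−1296 = 1829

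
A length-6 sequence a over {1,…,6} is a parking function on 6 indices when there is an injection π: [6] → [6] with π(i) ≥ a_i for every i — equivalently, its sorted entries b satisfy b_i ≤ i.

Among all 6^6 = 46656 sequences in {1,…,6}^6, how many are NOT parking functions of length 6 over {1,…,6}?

#PF = (6−6+1)·(6+1)^(6−1) = 1·16807 = 16807 [KW]
Example (6,6,1,4,5,5) → sorted (1,4,5,5,6,6): b_2=4>2, not a PF.
6^6 − 16807 = 46656 − 16807 = 29849

29849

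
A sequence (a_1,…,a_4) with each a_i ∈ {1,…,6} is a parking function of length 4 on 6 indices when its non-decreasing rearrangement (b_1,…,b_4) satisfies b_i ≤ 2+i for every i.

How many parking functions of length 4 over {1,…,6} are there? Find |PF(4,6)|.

#PF = (7−4)·7^(4−1) = 3·343 = 1029
One tuple (2,3,2,4) → sorted (2,2,3,4): b_i ≤ 2+i ∀i, a PF.

1029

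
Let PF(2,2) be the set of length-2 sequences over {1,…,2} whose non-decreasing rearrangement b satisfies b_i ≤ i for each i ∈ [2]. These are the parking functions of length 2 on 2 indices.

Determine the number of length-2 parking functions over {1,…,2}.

3

Count = (2+1−2)·(2+1)^{2−1} = 1 · 3 = 3 (Konheim–Weiss)
Check (1,2) → sorted (1,2): b_i ≤ i ∀i, a PF.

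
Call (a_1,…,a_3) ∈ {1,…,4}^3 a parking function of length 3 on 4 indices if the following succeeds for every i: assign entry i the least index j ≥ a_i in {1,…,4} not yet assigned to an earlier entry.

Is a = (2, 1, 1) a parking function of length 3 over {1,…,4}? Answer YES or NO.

Sorted: b = (1, 1, 2).
  b_1=1 ≤ 2
  b_2=1 ≤ 3
  b_3=2 ≤ 4
All bounds hold ⇒ YES

YES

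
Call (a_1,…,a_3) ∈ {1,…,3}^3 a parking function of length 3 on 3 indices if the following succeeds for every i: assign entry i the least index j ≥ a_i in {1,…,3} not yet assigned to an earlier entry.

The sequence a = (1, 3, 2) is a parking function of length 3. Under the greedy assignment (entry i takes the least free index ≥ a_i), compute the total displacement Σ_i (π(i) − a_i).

0

Σπ = 3·4/2 = 6 (π permutes [3]); Σa = 1+3+2 = 6; disp = 6−6 = 0.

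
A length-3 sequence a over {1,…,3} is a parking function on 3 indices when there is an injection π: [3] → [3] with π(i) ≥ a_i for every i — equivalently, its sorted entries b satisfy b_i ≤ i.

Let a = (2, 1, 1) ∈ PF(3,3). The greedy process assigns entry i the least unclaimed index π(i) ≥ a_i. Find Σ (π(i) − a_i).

2

Σπ = 3·4/2 = 6 (π permutes [3]); Σa = 2+1+1 = 4; disp = 6−4 = 2.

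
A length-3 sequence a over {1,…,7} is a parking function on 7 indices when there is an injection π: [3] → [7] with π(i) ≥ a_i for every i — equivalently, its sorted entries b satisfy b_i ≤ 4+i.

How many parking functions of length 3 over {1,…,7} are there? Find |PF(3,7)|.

320

|PF(3,7)| = 5·8^2 = 5×64 = 320
E.g. (5,4,3) → sorted (3,4,5): b_i ≤ 4+i ∀i, a PF.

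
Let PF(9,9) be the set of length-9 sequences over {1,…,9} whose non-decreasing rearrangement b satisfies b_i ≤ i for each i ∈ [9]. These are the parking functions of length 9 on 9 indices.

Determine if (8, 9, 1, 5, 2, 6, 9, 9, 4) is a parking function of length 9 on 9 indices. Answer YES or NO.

Sorted: b = (1, 2, 4, 5, 6, 8, 9, 9, 9).
  b_1=1 ≤ 1
  b_2=2 ≤ 2
  b_3=4 > 3
  fails at i=3 ⇒ NO

NO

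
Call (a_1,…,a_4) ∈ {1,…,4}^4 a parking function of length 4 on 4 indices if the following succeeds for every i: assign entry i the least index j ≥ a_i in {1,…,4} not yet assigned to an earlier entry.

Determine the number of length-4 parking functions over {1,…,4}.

Count = (4−4+1)·(4+1)^(4−1) = 1 · 125 = 125
Check (2,4,1,2) → sorted (1,2,2,4): b_i ≤ i ∀i, a PF.

125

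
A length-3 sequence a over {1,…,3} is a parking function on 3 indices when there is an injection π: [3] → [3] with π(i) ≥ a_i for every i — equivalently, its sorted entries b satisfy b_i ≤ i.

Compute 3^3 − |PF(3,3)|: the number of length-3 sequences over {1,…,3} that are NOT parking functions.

Count = 1·4^2 = 1·16 = 16
One tuple (3,3,2) → sorted (2,3,3): b_1=2>1, not a PF.
3^3 − 16 = 27 − 16 = 11

11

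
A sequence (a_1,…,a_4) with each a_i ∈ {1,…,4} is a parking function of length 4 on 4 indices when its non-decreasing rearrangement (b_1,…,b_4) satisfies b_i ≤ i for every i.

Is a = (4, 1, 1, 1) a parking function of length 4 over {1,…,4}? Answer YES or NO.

YES

Rearranged: b = (1, 1, 1, 4).
  b_1=1 ≤ 1
  b_2=1 ≤ 2
  b_3=1 ≤ 3
  b_4=4 ≤ 4
All bounds hold ⇒ YES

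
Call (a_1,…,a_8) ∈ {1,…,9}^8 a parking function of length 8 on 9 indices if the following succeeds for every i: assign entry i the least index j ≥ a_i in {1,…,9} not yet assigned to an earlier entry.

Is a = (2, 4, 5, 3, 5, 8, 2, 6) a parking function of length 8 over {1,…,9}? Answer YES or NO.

Order a: b = (2, 2, 3, 4, 5, 5, 6, 8).
  b_1=2 ≤ 2
  b_2=2 ≤ 3
  b_3=3 ≤ 4
  b_4=4 ≤ 5
  b_5=5 ≤ 6
  b_6=5 ≤ 7
  b_7=6 ≤ 8
  b_8=8 ≤ 9
All bounds hold ⇒ YES

YES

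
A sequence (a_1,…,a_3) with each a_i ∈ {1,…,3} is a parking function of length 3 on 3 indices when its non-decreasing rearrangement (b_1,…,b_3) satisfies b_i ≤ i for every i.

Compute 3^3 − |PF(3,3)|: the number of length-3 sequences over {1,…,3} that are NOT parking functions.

Count = (3+1−3)·(3+1)^{3−1} = 1 · 16 = 16 [KW]
Check (3,3,3) → sorted (3,3,3): b_1=3>1, not a PF.
Total 27; non-PF = 27−16 = 11

11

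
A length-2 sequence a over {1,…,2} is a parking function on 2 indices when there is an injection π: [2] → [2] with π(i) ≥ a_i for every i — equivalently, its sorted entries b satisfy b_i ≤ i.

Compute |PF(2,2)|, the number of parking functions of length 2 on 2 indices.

3

|PF| = 1·3^1 = 1 · 3 = 3 (Pollak)
Check (2,1) → sorted (1,2): b_i ≤ i ∀i, a PF.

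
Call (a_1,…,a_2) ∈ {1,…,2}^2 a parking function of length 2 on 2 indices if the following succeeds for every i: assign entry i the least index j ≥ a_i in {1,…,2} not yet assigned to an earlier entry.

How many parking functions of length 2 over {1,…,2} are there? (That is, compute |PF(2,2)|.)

3

|PF(2,2)| = 1·3^1 = 1 · 3 = 3 (Pollak)
E.g. (2,1) → sorted (1,2): b_i ≤ i ∀i, a PF.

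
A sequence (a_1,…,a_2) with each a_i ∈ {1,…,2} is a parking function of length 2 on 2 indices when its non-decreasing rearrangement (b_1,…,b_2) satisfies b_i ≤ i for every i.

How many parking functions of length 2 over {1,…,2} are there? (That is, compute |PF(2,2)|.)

#PF = 1·3^1 = 1×3 = 3 (Konheim–Weiss)
Example (1,2) → sorted (1,2): b_i ≤ i ∀i, a PF.

3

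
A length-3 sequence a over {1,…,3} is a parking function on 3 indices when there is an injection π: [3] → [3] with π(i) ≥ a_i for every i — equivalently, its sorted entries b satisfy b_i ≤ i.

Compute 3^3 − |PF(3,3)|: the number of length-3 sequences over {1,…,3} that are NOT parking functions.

11

|PF| = (4−3)·4^(3−1) = 1·16 = 16 [KW]
E.g. (3,3,3) → sorted (3,3,3): b_1=3>1, not a PF.
So 27 − 16 = 11 fail.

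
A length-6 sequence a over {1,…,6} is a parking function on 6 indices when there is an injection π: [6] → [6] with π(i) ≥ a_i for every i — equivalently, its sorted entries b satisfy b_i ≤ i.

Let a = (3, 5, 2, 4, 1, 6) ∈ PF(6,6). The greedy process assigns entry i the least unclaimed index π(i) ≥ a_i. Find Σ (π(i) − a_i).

Σπ = 6·7/2 = 21 (π permutes [6]); Σa = 3+5+2+4+1+6 = 21; disp = 21−21 = 0.

0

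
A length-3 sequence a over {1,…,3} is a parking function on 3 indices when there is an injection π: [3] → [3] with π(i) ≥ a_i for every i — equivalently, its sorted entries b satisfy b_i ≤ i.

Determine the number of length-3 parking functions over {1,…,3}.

|PF| = (3−3+1)·(3+1)^(3−1) = 1 · 16 = 16 (Pollak)
Check (1,2,3) → sorted (1,2,3): b_i ≤ i ∀i, a PF.

16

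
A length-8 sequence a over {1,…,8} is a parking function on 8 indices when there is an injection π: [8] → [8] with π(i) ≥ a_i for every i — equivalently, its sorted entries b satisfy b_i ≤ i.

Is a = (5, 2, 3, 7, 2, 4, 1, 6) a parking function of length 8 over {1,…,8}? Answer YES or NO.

YES

Sorted: b = (1, 2, 2, 3, 4, 5, 6, 7).
  b_1=1 ≤ 1
  b_2=2 ≤ 2
  b_3=2 ≤ 3
  b_4=3 ≤ 4
  b_5=4 ≤ 5
  b_6=5 ≤ 6
  b_7=6 ≤ 7
  b_8=7 ≤ 8
All bounds hold ⇒ YES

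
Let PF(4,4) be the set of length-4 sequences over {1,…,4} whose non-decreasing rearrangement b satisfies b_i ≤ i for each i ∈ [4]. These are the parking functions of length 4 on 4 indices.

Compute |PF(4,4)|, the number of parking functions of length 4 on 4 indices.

125

|PF(4,4)| = (5−4)·5^(4−1) = 1×125 = 125
Example (1,3,3,1) → sorted (1,1,3,3): b_i ≤ i ∀i, a PF.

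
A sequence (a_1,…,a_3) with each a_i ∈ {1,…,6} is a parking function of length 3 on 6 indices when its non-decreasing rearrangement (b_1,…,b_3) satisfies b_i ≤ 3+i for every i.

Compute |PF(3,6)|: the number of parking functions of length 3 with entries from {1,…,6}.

196

|PF| = (6−3+1)·(6+1)^(3−1) = 4·49 = 196 [KW]
Check (1,3,2) → sorted (1,2,3): b_i ≤ 3+i ∀i, a PF.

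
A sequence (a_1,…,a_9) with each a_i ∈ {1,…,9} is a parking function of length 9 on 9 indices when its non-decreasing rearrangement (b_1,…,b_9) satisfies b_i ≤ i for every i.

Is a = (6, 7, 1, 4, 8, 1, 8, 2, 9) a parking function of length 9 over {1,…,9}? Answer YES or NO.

Rearranged: b = (1, 1, 2, 4, 6, 7, 8, 8, 9).
  b_1=1 ≤ 1
  b_2=1 ≤ 2
  b_3=2 ≤ 3
  b_4=4 ≤ 4
  b_5=6 > 5
  fails at i=5 ⇒ NO

NO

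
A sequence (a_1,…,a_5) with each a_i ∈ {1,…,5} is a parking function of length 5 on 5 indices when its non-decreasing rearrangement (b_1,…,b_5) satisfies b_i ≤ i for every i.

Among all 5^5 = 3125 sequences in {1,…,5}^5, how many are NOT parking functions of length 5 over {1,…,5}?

#PF = (5−5+1)·(5+1)^(5−1) = 1×1296 = 1296 (Pollak)
E.g. (5,3,5,2,4) → sorted (2,3,4,5,5): b_1=2>1, not a PF.
So 3125 − 1296 = 1829 fail.

1829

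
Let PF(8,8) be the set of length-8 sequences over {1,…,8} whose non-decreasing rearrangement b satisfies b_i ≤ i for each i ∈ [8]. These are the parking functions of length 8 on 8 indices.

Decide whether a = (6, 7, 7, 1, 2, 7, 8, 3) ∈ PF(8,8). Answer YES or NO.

Sorted: b = (1, 2, 3, 6, 7, 7, 7, 8).
  b_1=1 ≤ 1
  b_2=2 ≤ 2
  b_3=3 ≤ 3
  b_4=6 > 4
  fails at i=4 ⇒ NO

NO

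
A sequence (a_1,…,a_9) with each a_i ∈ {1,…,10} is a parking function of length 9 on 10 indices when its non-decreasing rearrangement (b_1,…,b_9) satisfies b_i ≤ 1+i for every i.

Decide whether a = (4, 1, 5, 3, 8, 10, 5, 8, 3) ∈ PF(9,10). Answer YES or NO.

Rearranged: b = (1, 3, 3, 4, 5, 5, 8, 8, 10).
  b_1=1 ≤ 2
  b_2=3 ≤ 3
  b_3=3 ≤ 4
  b_4=4 ≤ 5
  b_5=5 ≤ 6
  b_6=5 ≤ 7
  b_7=8 ≤ 8
  b_8=8 ≤ 9
  b_9=10 ≤ 10
All bounds hold ⇒ YES

YES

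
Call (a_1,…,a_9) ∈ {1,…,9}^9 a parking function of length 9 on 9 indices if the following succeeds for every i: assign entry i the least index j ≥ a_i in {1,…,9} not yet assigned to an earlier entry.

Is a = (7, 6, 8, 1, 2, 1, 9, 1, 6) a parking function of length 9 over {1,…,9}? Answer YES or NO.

Sorted: b = (1, 1, 1, 2, 6, 6, 7, 8, 9).
  b_1=1 ≤ 1
  b_2=1 ≤ 2
  b_3=1 ≤ 3
  b_4=2 ≤ 4
  b_5=6 > 5
  fails at i=5 ⇒ NO

NO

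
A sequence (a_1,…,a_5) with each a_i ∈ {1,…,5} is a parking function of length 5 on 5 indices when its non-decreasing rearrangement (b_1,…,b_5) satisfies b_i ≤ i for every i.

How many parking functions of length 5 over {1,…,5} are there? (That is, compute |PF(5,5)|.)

1296

|PF(5,5)| = 1·6^4 = 1 · 1296 = 1296 (Pollak)
E.g. (3,2,1,3,3) → sorted (1,2,3,3,3): b_i ≤ i ∀i, a PF.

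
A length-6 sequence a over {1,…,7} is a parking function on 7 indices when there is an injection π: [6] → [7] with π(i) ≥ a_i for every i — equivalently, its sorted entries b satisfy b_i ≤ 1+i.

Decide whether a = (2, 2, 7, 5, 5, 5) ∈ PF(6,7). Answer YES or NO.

NO

Sorted: b = (2, 2, 5, 5, 5, 7).
  b_1=2 ≤ 2
  b_2=2 ≤ 3
  b_3=5 > 4
  fails at i=3 ⇒ NO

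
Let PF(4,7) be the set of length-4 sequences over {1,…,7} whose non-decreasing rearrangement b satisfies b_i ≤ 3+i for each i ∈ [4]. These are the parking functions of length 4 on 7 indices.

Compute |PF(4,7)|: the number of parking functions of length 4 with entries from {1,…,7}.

2048

#PF = (7+1−4)·(7+1)^{4−1} = 4 · 512 = 2048 (Pollak)
E.g. (7,2,2,6) → sorted (2,2,6,7): b_i ≤ 3+i ∀i, a PF.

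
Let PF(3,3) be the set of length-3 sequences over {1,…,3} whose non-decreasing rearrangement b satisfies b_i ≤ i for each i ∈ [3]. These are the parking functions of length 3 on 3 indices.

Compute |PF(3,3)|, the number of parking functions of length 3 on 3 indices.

16

|PF| = 1·4^2 = 1×16 = 16 (Pollak)
Example (3,2,1) → sorted (1,2,3): b_i ≤ i ∀i, a PF.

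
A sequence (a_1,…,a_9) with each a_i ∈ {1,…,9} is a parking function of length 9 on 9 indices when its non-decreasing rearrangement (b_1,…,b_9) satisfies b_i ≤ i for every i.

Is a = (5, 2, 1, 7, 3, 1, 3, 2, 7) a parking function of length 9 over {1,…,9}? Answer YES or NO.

YES

Order a: b = (1, 1, 2, 2, 3, 3, 5, 7, 7).
  b_1=1 ≤ 1
  b_2=1 ≤ 2
  b_3=2 ≤ 3
  b_4=2 ≤ 4
  b_5=3 ≤ 5
  b_6=3 ≤ 6
  b_7=5 ≤ 7
  b_8=7 ≤ 8
  b_9=7 ≤ 9
All bounds hold ⇒ YES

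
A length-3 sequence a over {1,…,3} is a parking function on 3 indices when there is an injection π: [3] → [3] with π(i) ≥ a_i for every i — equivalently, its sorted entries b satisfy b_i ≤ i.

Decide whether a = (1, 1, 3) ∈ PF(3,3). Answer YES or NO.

YES

Order a: b = (1, 1, 3).
  b_1=1 ≤ 1
  b_2=1 ≤ 2
  b_3=3 ≤ 3
All bounds hold ⇒ YES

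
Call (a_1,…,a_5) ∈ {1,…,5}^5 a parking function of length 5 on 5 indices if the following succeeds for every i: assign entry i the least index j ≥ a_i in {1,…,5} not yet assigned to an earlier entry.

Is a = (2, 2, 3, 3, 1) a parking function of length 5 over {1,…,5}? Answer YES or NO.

YES

Sorted: b = (1, 2, 2, 3, 3).
  b_1=1 ≤ 1
  b_2=2 ≤ 2
  b_3=2 ≤ 3
  b_4=3 ≤ 4
  b_5=3 ≤ 5
All bounds hold ⇒ YES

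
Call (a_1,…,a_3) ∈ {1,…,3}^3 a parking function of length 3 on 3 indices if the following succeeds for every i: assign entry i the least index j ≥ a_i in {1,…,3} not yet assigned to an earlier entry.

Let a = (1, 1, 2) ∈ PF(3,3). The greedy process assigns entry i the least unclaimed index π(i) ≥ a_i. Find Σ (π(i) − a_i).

Σπ = 6 ({1..3} each once); Σa = 1+1+2 = 4; disp = 6−4 = 2.

2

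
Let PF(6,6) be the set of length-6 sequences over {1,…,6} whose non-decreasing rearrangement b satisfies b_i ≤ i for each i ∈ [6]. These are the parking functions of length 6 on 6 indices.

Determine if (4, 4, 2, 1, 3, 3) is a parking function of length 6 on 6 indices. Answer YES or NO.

Order a: b = (1, 2, 3, 3, 4, 4).
  b_1=1 ≤ 1
  b_2=2 ≤ 2
  b_3=3 ≤ 3
  b_4=3 ≤ 4
  b_5=4 ≤ 5
  b_6=4 ≤ 6
All bounds hold ⇒ YES

YES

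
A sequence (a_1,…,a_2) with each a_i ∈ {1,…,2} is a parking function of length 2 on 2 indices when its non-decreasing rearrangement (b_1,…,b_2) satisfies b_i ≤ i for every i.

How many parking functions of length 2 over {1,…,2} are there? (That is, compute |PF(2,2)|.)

3

#PF = (2−2+1)·(2+1)^(2−1) = 1·3 = 3 [KW]
Check (1,1) → sorted (1,1): b_i ≤ i ∀i, a PF.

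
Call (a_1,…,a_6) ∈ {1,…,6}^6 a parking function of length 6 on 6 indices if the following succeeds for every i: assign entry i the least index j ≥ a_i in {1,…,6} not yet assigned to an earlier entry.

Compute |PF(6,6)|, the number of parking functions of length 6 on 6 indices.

16807

|PF| = (6+1−6)·(6+1)^{6−1} = 1×16807 = 16807 (Pollak)
Check (2,4,3,4,1,3) → sorted (1,2,3,3,4,4): b_i ≤ i ∀i, a PF.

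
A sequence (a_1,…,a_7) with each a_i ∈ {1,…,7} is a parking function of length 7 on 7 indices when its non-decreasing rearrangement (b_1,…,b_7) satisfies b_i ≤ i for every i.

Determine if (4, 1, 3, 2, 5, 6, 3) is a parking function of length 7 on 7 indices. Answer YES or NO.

Rearranged: b = (1, 2, 3, 3, 4, 5, 6).
  b_1=1 ≤ 1
  b_2=2 ≤ 2
  b_3=3 ≤ 3
  b_4=3 ≤ 4
  b_5=4 ≤ 5
  b_6=5 ≤ 6
  b_7=6 ≤ 7
All bounds hold ⇒ YES

YES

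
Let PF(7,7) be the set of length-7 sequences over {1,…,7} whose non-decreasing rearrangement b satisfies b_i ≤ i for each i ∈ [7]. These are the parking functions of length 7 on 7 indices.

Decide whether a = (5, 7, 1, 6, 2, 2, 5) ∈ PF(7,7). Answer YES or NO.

NO

Rearranged: b = (1, 2, 2, 5, 5, 6, 7).
  b_1=1 ≤ 1
  b_2=2 ≤ 2
  b_3=2 ≤ 3
  b_4=5 > 4
  fails at i=4 ⇒ NO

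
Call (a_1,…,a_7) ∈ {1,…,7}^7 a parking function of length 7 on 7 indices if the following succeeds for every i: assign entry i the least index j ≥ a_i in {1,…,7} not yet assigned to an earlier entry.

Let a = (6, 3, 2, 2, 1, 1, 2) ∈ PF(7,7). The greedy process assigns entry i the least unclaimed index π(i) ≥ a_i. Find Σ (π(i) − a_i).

11

Σπ = 7·8/2 = 28 (π permutes [7]); Σa = 6+3+2+2+1+1+2 = 17; disp = 28−17 = 11.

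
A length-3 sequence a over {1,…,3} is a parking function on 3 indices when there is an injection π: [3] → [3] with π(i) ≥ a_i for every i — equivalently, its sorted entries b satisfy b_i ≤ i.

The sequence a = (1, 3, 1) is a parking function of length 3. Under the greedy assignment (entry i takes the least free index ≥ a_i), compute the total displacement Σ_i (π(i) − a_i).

Σπ = 3·4/2 = 6 (π permutes [3]); Σa = 1+3+1 = 5; disp = 6−5 = 1.

1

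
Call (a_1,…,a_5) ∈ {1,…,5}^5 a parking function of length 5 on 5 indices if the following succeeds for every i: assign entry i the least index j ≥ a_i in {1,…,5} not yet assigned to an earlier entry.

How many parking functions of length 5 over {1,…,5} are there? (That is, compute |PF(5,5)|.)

1296

#PF = (5+1−5)·(5+1)^{5−1} = 1 · 1296 = 1296 [KW]
Check (1,1,3,3,3) → sorted (1,1,3,3,3): b_i ≤ i ∀i, a PF.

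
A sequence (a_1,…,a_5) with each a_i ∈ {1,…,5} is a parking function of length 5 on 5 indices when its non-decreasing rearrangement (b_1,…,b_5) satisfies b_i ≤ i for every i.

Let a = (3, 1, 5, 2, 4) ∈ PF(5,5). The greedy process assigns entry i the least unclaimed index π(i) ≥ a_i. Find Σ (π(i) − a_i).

0

Σπ = 5·6/2 = 15 (π permutes [5]); Σa = 3+1+5+2+4 = 15; disp = 15−15 = 0.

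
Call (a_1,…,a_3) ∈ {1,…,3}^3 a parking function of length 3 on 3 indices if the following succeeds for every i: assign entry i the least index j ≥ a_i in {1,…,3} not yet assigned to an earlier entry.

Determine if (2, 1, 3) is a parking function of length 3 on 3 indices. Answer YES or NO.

YES

Sorted: b = (1, 2, 3).
  b_1=1 ≤ 1
  b_2=2 ≤ 2
  b_3=3 ≤ 3
All bounds hold ⇒ YES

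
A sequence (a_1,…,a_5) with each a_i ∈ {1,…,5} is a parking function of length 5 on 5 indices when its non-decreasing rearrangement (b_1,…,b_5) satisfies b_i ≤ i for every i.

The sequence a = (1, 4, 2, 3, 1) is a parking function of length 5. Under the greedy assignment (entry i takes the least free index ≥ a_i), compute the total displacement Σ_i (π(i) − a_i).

Σπ = 15 ({1..5} each once); Σa = 1+4+2+3+1 = 11; disp = 15−11 = 4.

4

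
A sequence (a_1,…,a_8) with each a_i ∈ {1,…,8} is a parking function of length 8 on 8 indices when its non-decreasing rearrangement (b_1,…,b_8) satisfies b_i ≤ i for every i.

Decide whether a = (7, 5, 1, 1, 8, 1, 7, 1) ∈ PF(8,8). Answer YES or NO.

NO

Order a: b = (1, 1, 1, 1, 5, 7, 7, 8).
  b_1=1 ≤ 1
  b_2=1 ≤ 2
  b_3=1 ≤ 3
  b_4=1 ≤ 4
  b_5=5 ≤ 5
  b_6=7 > 6
  fails at i=6 ⇒ NO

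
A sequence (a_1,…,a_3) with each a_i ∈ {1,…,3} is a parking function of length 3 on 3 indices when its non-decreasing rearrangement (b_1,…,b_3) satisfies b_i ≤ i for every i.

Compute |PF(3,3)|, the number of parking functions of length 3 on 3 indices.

|PF(3,3)| = (3−3+1)·(3+1)^(3−1) = 1×16 = 16 (Konheim–Weiss)
One tuple (2,2,1) → sorted (1,2,2): b_i ≤ i ∀i, a PF.

16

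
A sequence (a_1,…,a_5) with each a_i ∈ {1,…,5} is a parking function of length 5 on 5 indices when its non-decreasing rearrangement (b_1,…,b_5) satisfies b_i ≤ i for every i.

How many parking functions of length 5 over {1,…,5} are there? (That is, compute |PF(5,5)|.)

1296

Count = (5−5+1)·(5+1)^(5−1) = 1 · 1296 = 1296 [KW]
Example (3,2,3,1,1) → sorted (1,1,2,3,3): b_i ≤ i ∀i, a PF.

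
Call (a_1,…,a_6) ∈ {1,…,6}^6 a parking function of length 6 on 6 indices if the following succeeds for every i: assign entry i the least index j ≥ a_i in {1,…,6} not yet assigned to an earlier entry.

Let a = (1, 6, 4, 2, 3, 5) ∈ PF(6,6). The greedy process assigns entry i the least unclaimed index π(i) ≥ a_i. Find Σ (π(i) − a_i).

0

Σπ = 6·7/2 = 21 (π permutes [6]); Σa = 1+6+4+2+3+5 = 21; disp = 21−21 = 0.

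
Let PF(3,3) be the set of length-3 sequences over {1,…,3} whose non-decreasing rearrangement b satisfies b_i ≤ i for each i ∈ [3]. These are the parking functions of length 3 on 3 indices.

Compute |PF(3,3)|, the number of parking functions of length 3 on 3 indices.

|PF(3,3)| = 1·4^2 = 1 · 16 = 16 (Pollak)
Check (1,1,3) → sorted (1,1,3): b_i ≤ i ∀i, a PF.

16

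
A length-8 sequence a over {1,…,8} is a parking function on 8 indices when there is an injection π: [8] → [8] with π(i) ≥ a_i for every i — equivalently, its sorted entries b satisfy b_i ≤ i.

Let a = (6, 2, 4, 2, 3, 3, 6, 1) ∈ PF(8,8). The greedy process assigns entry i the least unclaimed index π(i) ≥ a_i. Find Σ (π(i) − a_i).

Σπ = 8·9/2 = 36 (π permutes [8]); Σa = 6+2+4+2+3+3+6+1 = 27; disp = 36−27 = 9.

9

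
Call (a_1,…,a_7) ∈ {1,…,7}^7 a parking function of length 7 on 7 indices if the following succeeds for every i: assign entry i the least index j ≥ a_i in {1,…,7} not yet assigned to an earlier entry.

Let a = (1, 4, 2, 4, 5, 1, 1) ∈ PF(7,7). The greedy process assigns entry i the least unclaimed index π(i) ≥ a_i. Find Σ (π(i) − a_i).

Σπ = 7·8/2 = 28 (π permutes [7]); Σa = 1+4+2+4+5+1+1 = 18; disp = 28−18 = 10.

10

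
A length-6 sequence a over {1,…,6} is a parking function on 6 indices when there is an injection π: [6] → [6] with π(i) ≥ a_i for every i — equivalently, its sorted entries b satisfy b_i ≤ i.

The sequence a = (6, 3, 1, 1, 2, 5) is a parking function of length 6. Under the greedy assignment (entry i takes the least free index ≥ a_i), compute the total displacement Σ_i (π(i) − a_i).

3

Σπ = 21 ({1..6} each once); Σa = 6+3+1+1+2+5 = 18; disp = 21−18 = 3.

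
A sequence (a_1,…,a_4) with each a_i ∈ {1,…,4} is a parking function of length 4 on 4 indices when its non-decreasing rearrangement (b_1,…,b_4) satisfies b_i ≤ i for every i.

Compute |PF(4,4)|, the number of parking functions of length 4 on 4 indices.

#PF = (4+1−4)·(4+1)^{4−1} = 1 · 125 = 125 (Konheim–Weiss)
Example (4,1,3,1) → sorted (1,1,3,4): b_i ≤ i ∀i, a PF.

125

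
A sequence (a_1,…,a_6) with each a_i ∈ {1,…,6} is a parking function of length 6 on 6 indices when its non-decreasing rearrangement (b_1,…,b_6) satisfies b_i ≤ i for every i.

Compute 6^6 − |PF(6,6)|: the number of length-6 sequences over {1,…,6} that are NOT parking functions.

29849

#PF = (6+1−6)·(6+1)^{6−1} = 1 · 16807 = 16807 (Pollak)
Example (4,4,6,4,6,1) → sorted (1,4,4,4,6,6): b_2=4>2, not a PF.
6^6 − 16807 = 46656 − 16807 = 29849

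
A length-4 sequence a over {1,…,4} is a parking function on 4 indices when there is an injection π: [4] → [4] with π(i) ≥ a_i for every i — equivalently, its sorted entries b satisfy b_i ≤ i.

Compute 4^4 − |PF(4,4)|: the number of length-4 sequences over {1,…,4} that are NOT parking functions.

|PF(4,4)| = (5−4)·5^(4−1) = 1×125 = 125 (Konheim–Weiss)
E.g. (4,1,4,4) → sorted (1,4,4,4): b_2=4>2, not a PF.
4^4 − 125 = 256 − 125 = 131

131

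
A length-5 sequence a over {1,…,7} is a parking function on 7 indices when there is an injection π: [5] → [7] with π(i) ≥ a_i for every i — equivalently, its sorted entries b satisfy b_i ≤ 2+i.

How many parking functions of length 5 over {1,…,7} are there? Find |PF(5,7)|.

|PF(5,7)| = (7−5+1)·(7+1)^(5−1) = 3·4096 = 12288 (Konheim–Weiss)
E.g. (5,2,2,5,6) → sorted (2,2,5,5,6): b_i ≤ 2+i ∀i, a PF.

12288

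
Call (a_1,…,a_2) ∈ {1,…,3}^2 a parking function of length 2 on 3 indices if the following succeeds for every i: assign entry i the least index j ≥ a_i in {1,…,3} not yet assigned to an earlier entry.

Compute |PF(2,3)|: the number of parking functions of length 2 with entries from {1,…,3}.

Count = (4−2)·4^(2−1) = 2 · 4 = 8 [KW]
Check (2,1) → sorted (1,2): b_i ≤ 1+i ∀i, a PF.

8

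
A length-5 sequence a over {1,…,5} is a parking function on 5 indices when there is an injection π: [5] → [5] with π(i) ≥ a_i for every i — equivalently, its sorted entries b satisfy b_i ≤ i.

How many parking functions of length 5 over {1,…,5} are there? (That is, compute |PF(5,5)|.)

Count = (5+1−5)·(5+1)^{5−1} = 1×1296 = 1296 (Pollak)
One tuple (1,3,2,1,3) → sorted (1,1,2,3,3): b_i ≤ i ∀i, a PF.

1296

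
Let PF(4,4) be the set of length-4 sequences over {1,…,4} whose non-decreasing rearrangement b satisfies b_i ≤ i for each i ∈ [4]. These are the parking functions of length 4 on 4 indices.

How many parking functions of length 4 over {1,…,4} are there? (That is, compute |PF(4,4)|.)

125

Count = 1·5^3 = 1 · 125 = 125 (Pollak)
One tuple (1,1,1,4) → sorted (1,1,1,4): b_i ≤ i ∀i, a PF.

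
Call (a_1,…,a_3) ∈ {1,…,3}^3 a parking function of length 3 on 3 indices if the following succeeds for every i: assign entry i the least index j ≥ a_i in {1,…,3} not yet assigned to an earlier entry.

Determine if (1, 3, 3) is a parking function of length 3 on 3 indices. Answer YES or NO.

NO

Order a: b = (1, 3, 3).
  b_1=1 ≤ 1
  b_2=3 > 2
  fails at i=2 ⇒ NO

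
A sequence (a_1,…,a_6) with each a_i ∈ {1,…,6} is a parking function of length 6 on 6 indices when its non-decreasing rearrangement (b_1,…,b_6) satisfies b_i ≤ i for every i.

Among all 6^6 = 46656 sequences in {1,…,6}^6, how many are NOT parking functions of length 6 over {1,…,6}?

29849

|PF(6,6)| = (6+1−6)·(6+1)^{6−1} = 1 · 16807 = 16807 (Konheim–Weiss)
E.g. (5,4,5,5,6,5) → sorted (4,5,5,5,5,6): b_1=4>1, not a PF.
So 46656 − 16807 = 29849 fail.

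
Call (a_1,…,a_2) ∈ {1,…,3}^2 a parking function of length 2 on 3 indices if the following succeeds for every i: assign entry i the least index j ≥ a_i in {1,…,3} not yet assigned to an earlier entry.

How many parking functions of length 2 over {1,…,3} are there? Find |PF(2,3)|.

|PF(2,3)| = (3−2+1)·(3+1)^(2−1) = 2·4 = 8 (Pollak)
E.g. (2,1) → sorted (1,2): b_i ≤ 1+i ∀i, a PF.

8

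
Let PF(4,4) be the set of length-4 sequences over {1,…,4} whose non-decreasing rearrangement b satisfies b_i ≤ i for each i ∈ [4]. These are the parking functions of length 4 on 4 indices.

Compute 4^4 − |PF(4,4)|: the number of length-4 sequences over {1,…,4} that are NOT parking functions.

131

#PF = (4−4+1)·(4+1)^(4−1) = 1×125 = 125 (Konheim–Weiss)
Example (2,2,2,2) → sorted (2,2,2,2): b_1=2>1, not a PF.
So 256 − 125 = 131 fail.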